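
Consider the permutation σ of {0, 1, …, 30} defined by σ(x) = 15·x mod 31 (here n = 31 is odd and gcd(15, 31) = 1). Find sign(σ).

Orbit of 1 under x↦15x: [1, 15, 8, 27, 2, 30, 16]… (length divides ord_31(15)).
The orbit structure of x ↦ 15x mod 31: 4 orbits of sizes [10, 10, 10, 1].
31 − 4 = 27 transpositions; sign(π) = (−1)^27 = -1.

-1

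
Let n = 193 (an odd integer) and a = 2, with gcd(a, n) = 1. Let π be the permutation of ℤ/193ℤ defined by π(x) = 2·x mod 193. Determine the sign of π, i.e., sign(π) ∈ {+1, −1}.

+1

Trace 161: π^k(161) = [161, 129, 65, 130, 67, 134, 75] for k=0..6.
Decompose π into cycles: lengths [96, 96, 1] (3 cycles, including the fixed point 0).
sign(π) = (−1)^{n − #cycles} = (−1)^{193−3} = (−1)^190 = +1.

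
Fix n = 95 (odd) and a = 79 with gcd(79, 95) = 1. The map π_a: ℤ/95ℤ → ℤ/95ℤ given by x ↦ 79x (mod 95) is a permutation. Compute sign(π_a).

Start at x=61: 61 → 69 → 36 → 89 → 1 → 79 → 66 → … (one orbit).
Cycle lengths of π_79 on ℤ/95ℤ: [18, 18, 18, 18, 18, 2, 2, 1]; 8 cycles in total.
With 8 cycles on 95 points, sign = (−1)^{95−8} = -1.
Zolotarev: (79|95) = -1, matching the cycle-count sign.

-1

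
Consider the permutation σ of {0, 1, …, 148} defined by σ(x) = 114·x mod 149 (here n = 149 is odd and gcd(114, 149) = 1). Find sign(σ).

+1

Orbit of 123 under x↦114x: [123, 16, 36, 81, 145, 140, 17]… (length divides ord_149(114)).
5 cycles of lengths [37, 37, 37, 37, 1].
149 − 5 = 144 transpositions; sign(π) = (−1)^144 = +1.
Check: (114/149) = +1 by Zolotarev.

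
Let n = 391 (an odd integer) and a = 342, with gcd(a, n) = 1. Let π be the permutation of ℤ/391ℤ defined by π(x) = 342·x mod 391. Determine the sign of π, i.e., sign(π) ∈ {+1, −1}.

-1

Trace 302: π^k(302) = [302, 60, 188, 172, 174, 76, 186] for k=0..6.
Cycle lengths of π_342 on ℤ/391ℤ: [88, 88, 88, 88, 22, 8, 8, 1]; 8 cycles in total.
391 − 8 = 383 transpositions; sign(π) = (−1)^383 = -1.
(342|391)_J = -1 (Zolotarev's lemma cross-check).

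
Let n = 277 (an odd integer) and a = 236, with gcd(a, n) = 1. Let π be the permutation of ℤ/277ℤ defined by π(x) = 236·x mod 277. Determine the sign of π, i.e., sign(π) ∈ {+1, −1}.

Start at x=211: 211 → 213 → 131 → 169 → 273 → 164 → 201 → … (one orbit).
π_236 has 13 disjoint cycles with lengths [23, 23, 23, 23, 23, 23, 23, 23, 23, 23, 23, 23, 1] on {0,…,276}.
Σ(ℓ_i−1) = 277−13 = 264; sign = (−1)^264 = +1.

+1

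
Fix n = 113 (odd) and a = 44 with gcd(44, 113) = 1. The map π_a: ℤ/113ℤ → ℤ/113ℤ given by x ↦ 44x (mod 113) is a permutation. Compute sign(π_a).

+1

Start at x=69: 69 → 98 → 18 → 1 → 44 → 15 → 95 → … (one orbit).
Decompose π into cycles: lengths [8, 8, 8, 8, 8, 8, 8, 8, 8, 8, 8, 8, 8, 8, 1] (15 cycles, including the fixed point 0).
With 15 cycles on 113 points, sign = (−1)^{113−15} = +1.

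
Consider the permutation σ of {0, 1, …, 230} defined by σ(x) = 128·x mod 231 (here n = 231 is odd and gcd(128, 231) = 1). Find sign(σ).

+1

Trace 200: π^k(200) = [200, 190, 65, 4, 50, 163, 74] for k=0..6.
15 cycles of lengths [30, 30, 30, 30, 30, 30, 10, 10, 10, 6, 6, 3, 3, 2, 1].
231 − 15 = 216 transpositions; sign(π) = (−1)^216 = +1.
Via Zolotarev, sign(π_{128}) = (128|231) = +1.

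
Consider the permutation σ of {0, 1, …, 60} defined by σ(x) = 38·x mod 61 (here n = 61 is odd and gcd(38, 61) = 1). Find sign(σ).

-1

Start at x=38: 38 → 41 → 33 → 34 → 11 → 52 → 24 → … (one orbit).
π_38 has 4 disjoint cycles with lengths [20, 20, 20, 1] on {0,…,60}.
sign(π) = (−1)^{n − #cycles} = (−1)^{61−4} = (−1)^57 = -1.
Check: (38/61) = -1 by Zolotarev.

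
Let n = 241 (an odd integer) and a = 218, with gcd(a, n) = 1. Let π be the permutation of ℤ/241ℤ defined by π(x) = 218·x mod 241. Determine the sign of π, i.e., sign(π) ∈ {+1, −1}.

-1

Orbit of 150 under x↦218x: [150, 165, 61, 43, 216, 93, 30]… (length divides ord_241(218)).
Cycle type of π: 80×3 + 1; total 4 cycles.
With 4 cycles on 241 points, sign = (−1)^{241−4} = -1.
(218|241)_J = -1 (Zolotarev's lemma cross-check).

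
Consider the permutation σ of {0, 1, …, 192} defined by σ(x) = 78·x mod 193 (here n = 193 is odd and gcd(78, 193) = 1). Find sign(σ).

-1

Start at x=51: 51 → 118 → 133 → 145 → 116 → 170 → 136 → … (one orbit).
The orbit structure of x ↦ 78x mod 193: 2 orbits of sizes [192, 1].
193 − 2 = 191 transpositions; sign(π) = (−1)^191 = -1.
Check: (78/193) = -1 by Zolotarev.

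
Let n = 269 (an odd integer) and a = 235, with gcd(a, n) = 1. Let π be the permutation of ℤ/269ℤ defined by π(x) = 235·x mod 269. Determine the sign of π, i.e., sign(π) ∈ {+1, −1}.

+1

Orbit of 52 under x↦235x: [52, 115, 125, 54, 47, 16, 263]… (length divides ord_269(235)).
5 cycles of lengths [67, 67, 67, 67, 1].
269 − 5 = 264 transpositions; sign(π) = (−1)^264 = +1.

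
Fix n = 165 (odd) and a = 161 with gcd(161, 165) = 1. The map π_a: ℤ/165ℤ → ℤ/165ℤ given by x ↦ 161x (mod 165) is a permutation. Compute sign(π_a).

+1

Orbit of 161 under x↦161x: [161, 16, 101, 91, 131, 136, 116]… (length divides ord_165(161)).
Cycle type of π: 10×15 + 2×5 + 1×5; total 25 cycles.
With 25 cycles on 165 points, sign = (−1)^{165−25} = +1.
Zolotarev: (161|165) = +1, matching the cycle-count sign.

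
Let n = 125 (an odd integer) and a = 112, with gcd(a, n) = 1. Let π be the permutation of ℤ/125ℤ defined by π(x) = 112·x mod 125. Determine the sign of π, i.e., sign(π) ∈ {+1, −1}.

Start at x=103: 103 → 36 → 32 → 84 → 33 → 71 → 77 → … (one orbit).
Cycle type of π: 100 + 20 + 4 + 1; total 4 cycles.
n − c = 125 − 4 = 121; sign = (−1)^121 = -1.

-1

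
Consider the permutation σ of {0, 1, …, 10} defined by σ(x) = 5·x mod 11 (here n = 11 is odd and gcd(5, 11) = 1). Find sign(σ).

+1

Orbit of 9 under x↦5x: [9, 1, 5, 3, 4]… (length divides ord_11(5)).
π_5 has 3 disjoint cycles with lengths [5, 5, 1] on {0,…,10}.
n − c = 11 − 3 = 8; sign = (−1)^8 = +1.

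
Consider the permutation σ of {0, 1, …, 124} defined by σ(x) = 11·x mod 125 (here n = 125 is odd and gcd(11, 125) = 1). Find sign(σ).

Trace 51: π^k(51) = [51, 61, 46, 6, 66, 101, 111] for k=0..6.
π_11 has 13 disjoint cycles with lengths [25, 25, 25, 25, 5, 5, 5, 5, 1, 1, 1, 1, 1] on {0,…,124}.
125 − 13 = 112 transpositions; sign(π) = (−1)^112 = +1.

+1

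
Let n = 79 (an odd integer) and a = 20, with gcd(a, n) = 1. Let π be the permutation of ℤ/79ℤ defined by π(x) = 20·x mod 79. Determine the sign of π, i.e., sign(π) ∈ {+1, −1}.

Orbit of 23 under x↦20x: [23, 65, 36, 9, 22, 45, 31]… (length divides ord_79(20)).
π_20 has 3 disjoint cycles with lengths [39, 39, 1] on {0,…,78}.
Σ(ℓ_i−1) = 79−3 = 76; sign = (−1)^76 = +1.
Zolotarev: (20|79) = +1, matching the cycle-count sign.

+1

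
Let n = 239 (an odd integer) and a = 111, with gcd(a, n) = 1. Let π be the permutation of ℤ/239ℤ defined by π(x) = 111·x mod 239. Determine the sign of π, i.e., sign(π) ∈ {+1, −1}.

-1

Trace 36: π^k(36) = [36, 172, 211, 238, 128, 107, 166] for k=0..6.
Decompose π into cycles: lengths [34, 34, 34, 34, 34, 34, 34, 1] (8 cycles, including the fixed point 0).
n − c = 239 − 8 = 231; sign = (−1)^231 = -1.
Zolotarev: (111|239) = -1, matching the cycle-count sign.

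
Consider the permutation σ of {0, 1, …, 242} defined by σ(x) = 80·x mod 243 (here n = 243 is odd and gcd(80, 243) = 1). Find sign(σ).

Trace 161: π^k(161) = [161, 1, 80, 82, 242, 163] for k=0..5.
68 cycles of lengths [6, 6, 6, 6, 6, 6, 6, 6, 6, 6, 6, 6, 6, 6, 6, 6, 6, 6, 6, 6, 6, 6, 6, 6, 6, 6, 6, 2, 2, 2, 2, 2, 2, 2, 2, 2, 2, 2, 2, 2, 2, 2, 2, 2, 2, 2, 2, 2, 2, 2, 2, 2, 2, 2, 2, 2, 2, 2, 2, 2, 2, 2, 2, 2, 2, 2, 2, 1].
n − c = 243 − 68 = 175; sign = (−1)^175 = -1.
(80|243)_J = -1 (Zolotarev's lemma cross-check).

-1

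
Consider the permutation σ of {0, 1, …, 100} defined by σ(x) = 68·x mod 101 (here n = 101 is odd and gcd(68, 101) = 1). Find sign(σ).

+1

Trace 92: π^k(92) = [92, 95, 97, 31, 88, 25, 84] for k=0..6.
Decompose π into cycles: lengths [25, 25, 25, 25, 1] (5 cycles, including the fixed point 0).
n − c = 101 − 5 = 96; sign = (−1)^96 = +1.
(68|101)_J = +1 (Zolotarev's lemma cross-check).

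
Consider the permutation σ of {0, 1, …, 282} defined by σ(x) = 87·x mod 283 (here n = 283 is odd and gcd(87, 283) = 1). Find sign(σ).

Start at x=223: 223 → 157 → 75 → 16 → 260 → 263 → 241 → … (one orbit).
2 cycles of lengths [282, 1].
Σ(ℓ_i−1) = 283−2 = 281; sign = (−1)^281 = -1.

-1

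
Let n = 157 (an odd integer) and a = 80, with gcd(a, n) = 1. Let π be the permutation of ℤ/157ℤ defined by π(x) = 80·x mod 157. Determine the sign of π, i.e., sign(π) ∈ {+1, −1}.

-1

Orbit of 145 under x↦80x: [145, 139, 130, 38, 57, 7, 89]… (length divides ord_157(80)).
π_80 has 2 disjoint cycles with lengths [156, 1] on {0,…,156}.
With 2 cycles on 157 points, sign = (−1)^{157−2} = -1.
(80|157)_J = -1 (Zolotarev's lemma cross-check).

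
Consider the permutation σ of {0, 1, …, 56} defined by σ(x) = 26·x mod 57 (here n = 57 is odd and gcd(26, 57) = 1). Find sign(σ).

-1

Orbit of 26 under x↦26x: [26, 49, 20, 7, 11, 1]… (length divides ord_57(26)).
The orbit structure of x ↦ 26x mod 57: 14 orbits of sizes [6, 6, 6, 6, 6, 6, 3, 3, 3, 3, 3, 3, 2, 1].
Σ(ℓ_i−1) = 57−14 = 43; sign = (−1)^43 = -1.
The Jacobi symbol (26|57) = -1 (Zolotarev) agrees.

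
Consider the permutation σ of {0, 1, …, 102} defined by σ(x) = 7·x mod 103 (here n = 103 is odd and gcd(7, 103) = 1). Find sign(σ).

Orbit of 49 under x↦7x: [49, 34, 32, 18, 23, 58, 97]… (length divides ord_103(7)).
π_7 has 3 disjoint cycles with lengths [51, 51, 1] on {0,…,102}.
103 − 3 = 100 transpositions; sign(π) = (−1)^100 = +1.
The Jacobi symbol (7|103) = +1 (Zolotarev) agrees.

+1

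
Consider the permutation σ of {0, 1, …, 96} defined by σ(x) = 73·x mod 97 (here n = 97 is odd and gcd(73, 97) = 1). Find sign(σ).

Orbit of 61 under x↦73x: [61, 88, 22, 54, 62, 64, 16]… (length divides ord_97(73)).
π_73 has 5 disjoint cycles with lengths [24, 24, 24, 24, 1] on {0,…,96}.
sign(π) = (−1)^{n − #cycles} = (−1)^{97−5} = (−1)^92 = +1.

+1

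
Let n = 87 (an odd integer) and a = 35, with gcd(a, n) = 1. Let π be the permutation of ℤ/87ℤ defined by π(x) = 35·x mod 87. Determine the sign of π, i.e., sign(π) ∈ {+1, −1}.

Start at x=86: 86 → 52 → 80 → 16 → 38 → 25 → 5 → … (one orbit).
Cycle lengths of π_35 on ℤ/87ℤ: [14, 14, 14, 14, 14, 14, 2, 1]; 8 cycles in total.
With 8 cycles on 87 points, sign = (−1)^{87−8} = -1.
(35|87)_J = -1 (Zolotarev's lemma cross-check).

-1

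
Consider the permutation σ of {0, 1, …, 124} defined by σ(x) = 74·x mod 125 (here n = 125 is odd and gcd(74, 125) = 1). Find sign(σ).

+1

Start at x=24: 24 → 26 → 49 → 1 → 74 → 101 → 99 → … (one orbit).
23 cycles of lengths [10, 10, 10, 10, 10, 10, 10, 10, 10, 10, 2, 2, 2, 2, 2, 2, 2, 2, 2, 2, 2, 2, 1].
n − c = 125 − 23 = 102; sign = (−1)^102 = +1.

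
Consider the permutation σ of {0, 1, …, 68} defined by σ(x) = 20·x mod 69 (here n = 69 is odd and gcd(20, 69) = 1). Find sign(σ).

+1

Start at x=13: 13 → 53 → 25 → 17 → 64 → 38 → 1 → … (one orbit).
π_20 has 5 disjoint cycles with lengths [22, 22, 22, 2, 1] on {0,…,68}.
With 5 cycles on 69 points, sign = (−1)^{69−5} = +1.
The Jacobi symbol (20|69) = +1 (Zolotarev) agrees.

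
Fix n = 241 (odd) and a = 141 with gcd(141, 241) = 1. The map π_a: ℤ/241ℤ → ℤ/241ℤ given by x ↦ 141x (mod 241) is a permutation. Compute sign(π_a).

Orbit of 160 under x↦141x: [160, 147, 1, 141, 119, 150, 183]… (length divides ord_241(141)).
The orbit structure of x ↦ 141x mod 241: 9 orbits of sizes [30, 30, 30, 30, 30, 30, 30, 30, 1].
With 9 cycles on 241 points, sign = (−1)^{241−9} = +1.
The Jacobi symbol (141|241) = +1 (Zolotarev) agrees.

+1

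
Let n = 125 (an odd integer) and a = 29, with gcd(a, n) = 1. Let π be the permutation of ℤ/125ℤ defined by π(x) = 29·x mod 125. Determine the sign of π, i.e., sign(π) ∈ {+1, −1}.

+1

Start at x=14: 14 → 31 → 24 → 71 → 59 → 86 → 119 → … (one orbit).
Cycle lengths of π_29 on ℤ/125ℤ: [50, 50, 10, 10, 2, 2, 1]; 7 cycles in total.
sign(π) = (−1)^{n − #cycles} = (−1)^{125−7} = (−1)^118 = +1.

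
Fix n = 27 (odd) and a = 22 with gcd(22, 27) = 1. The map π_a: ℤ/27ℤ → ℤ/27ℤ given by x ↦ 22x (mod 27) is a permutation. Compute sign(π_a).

+1

Start at x=13: 13 → 16 → 1 → 22 → 25 → 10 → 4 → … (one orbit).
Decompose π into cycles: lengths [9, 9, 3, 3, 1, 1, 1] (7 cycles, including the fixed point 0).
7 cycles on 27: each ℓ→(−1)^(ℓ−1), product (−1)^20 = +1.
The Jacobi symbol (22|27) = +1 (Zolotarev) agrees.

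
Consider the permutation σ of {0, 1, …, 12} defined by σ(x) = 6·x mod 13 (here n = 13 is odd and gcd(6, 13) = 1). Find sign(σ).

Trace 11: π^k(11) = [11, 1, 6, 10, 8, 9, 2] for k=0..6.
The orbit structure of x ↦ 6x mod 13: 2 orbits of sizes [12, 1].
Σ(ℓ_i−1) = 13−2 = 11; sign = (−1)^11 = -1.
Check: (6/13) = -1 by Zolotarev.

-1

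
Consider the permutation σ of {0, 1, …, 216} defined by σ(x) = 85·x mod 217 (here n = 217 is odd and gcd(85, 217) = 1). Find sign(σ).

-1

Orbit of 85 under x↦85x: [85, 64, 15, 190, 92, 8, 29]… (length divides ord_217(85)).
Cycle lengths of π_85 on ℤ/217ℤ: [10, 10, 10, 10, 10, 10, 10, 10, 10, 10, 10, 10, 10, 10, 10, 10, 10, 10, 10, 10, 10, 1, 1, 1, 1, 1, 1, 1]; 28 cycles in total.
n − c = 217 − 28 = 189; sign = (−1)^189 = -1.
Check: (85/217) = -1 by Zolotarev.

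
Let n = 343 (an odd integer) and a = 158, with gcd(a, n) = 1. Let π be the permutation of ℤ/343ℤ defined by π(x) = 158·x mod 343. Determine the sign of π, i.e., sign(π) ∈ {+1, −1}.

+1

Orbit of 298 under x↦158x: [298, 93, 288, 228, 9, 50, 11]… (length divides ord_343(158)).
π_158 has 7 disjoint cycles with lengths [147, 147, 21, 21, 3, 3, 1] on {0,…,342}.
sign(π) = (−1)^{n − #cycles} = (−1)^{343−7} = (−1)^336 = +1.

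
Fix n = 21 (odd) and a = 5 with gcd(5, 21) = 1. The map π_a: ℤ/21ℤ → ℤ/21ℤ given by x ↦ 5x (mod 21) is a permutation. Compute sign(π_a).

+1

Trace 4: π^k(4) = [4, 20, 16, 17, 1, 5] for k=0..5.
The orbit structure of x ↦ 5x mod 21: 5 orbits of sizes [6, 6, 6, 2, 1].
Σ(ℓ_i−1) = 21−5 = 16; sign = (−1)^16 = +1.
Via Zolotarev, sign(π_{5}) = (5|21) = +1.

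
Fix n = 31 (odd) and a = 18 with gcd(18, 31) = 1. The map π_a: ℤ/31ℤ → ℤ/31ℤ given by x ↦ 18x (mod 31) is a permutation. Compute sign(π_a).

+1

Orbit of 19 under x↦18x: [19, 1, 18, 14, 4, 10, 25]… (length divides ord_31(18)).
The orbit structure of x ↦ 18x mod 31: 3 orbits of sizes [15, 15, 1].
Σ(ℓ_i−1) = 31−3 = 28; sign = (−1)^28 = +1.
(18|31)_J = +1 (Zolotarev's lemma cross-check).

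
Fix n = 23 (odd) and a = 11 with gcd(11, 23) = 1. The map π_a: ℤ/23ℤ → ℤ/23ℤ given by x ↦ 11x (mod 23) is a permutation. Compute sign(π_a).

-1

Trace 15: π^k(15) = [15, 4, 21, 1, 11, 6, 20] for k=0..6.
Decompose π into cycles: lengths [22, 1] (2 cycles, including the fixed point 0).
n − c = 23 − 2 = 21; sign = (−1)^21 = -1.
Check: (11/23) = -1 by Zolotarev.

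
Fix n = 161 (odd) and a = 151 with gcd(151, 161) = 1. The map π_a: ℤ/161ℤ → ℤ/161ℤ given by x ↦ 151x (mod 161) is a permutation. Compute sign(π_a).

Start at x=25: 25 → 72 → 85 → 116 → 128 → 8 → 81 → … (one orbit).
Cycle lengths of π_151 on ℤ/161ℤ: [33, 33, 33, 33, 11, 11, 3, 3, 1]; 9 cycles in total.
161 − 9 = 152 transpositions; sign(π) = (−1)^152 = +1.
Via Zolotarev, sign(π_{151}) = (151|161) = +1.

+1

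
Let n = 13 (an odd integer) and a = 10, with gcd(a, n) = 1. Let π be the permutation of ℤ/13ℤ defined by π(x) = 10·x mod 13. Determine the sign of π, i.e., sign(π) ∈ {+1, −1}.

Start at x=12: 12 → 3 → 4 → 1 → 10 → 9 → 12 (one orbit).
Cycle type of π: 6×2 + 1; total 3 cycles.
Σ(ℓ_i−1) = 13−3 = 10; sign = (−1)^10 = +1.
Zolotarev: (10|13) = +1, matching the cycle-count sign.

+1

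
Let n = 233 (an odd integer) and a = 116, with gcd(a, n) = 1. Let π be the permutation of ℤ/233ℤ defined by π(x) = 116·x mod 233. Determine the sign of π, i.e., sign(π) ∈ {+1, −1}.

+1

Start at x=2: 2 → 232 → 117 → 58 → 204 → 131 → 51 → … (one orbit).
Decompose π into cycles: lengths [58, 58, 58, 58, 1] (5 cycles, including the fixed point 0).
233 − 5 = 228 transpositions; sign(π) = (−1)^228 = +1.
Via Zolotarev, sign(π_{116}) = (116|233) = +1.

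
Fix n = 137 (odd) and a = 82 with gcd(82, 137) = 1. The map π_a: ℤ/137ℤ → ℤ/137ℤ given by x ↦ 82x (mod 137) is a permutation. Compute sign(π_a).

-1

Trace 59: π^k(59) = [59, 43, 101, 62, 15, 134, 28] for k=0..6.
Cycle lengths of π_82 on ℤ/137ℤ: [136, 1]; 2 cycles in total.
2 cycles on 137: each ℓ→(−1)^(ℓ−1), product (−1)^135 = -1.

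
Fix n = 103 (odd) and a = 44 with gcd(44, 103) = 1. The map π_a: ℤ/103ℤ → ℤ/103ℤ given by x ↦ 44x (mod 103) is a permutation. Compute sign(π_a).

-1

Start at x=88: 88 → 61 → 6 → 58 → 80 → 18 → 71 → … (one orbit).
Cycle lengths of π_44 on ℤ/103ℤ: [102, 1]; 2 cycles in total.
Σ(ℓ_i−1) = 103−2 = 101; sign = (−1)^101 = -1.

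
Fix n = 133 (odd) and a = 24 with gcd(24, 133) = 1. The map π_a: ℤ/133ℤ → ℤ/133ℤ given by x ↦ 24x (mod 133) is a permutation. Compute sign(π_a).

Orbit of 9 under x↦24x: [9, 83, 130, 61, 1, 24, 44]… (length divides ord_133(24)).
Cycle lengths of π_24 on ℤ/133ℤ: [18, 18, 18, 18, 18, 18, 9, 9, 6, 1]; 10 cycles in total.
With 10 cycles on 133 points, sign = (−1)^{133−10} = -1.

-1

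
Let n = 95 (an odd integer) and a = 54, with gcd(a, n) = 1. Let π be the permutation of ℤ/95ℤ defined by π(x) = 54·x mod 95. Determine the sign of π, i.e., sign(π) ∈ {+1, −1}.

Trace 36: π^k(36) = [36, 44, 1, 54, 66, 49, 81] for k=0..6.
Cycle lengths of π_54 on ℤ/95ℤ: [18, 18, 18, 18, 9, 9, 2, 2, 1]; 9 cycles in total.
n − c = 95 − 9 = 86; sign = (−1)^86 = +1.

+1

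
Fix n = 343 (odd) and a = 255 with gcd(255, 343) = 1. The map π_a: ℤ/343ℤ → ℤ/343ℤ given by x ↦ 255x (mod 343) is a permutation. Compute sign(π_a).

-1

Orbit of 327 under x↦255x: [327, 36, 262, 268, 83, 242, 313]… (length divides ord_343(255)).
Cycle type of π: 294 + 42 + 6 + 1; total 4 cycles.
Σ(ℓ_i−1) = 343−4 = 339; sign = (−1)^339 = -1.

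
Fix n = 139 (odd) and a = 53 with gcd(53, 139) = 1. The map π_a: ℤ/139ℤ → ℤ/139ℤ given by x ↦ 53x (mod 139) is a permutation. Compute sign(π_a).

-1

Trace 21: π^k(21) = [21, 1, 53, 29, 8, 7, 93] for k=0..6.
2 cycles of lengths [138, 1].
2 cycles on 139: each ℓ→(−1)^(ℓ−1), product (−1)^137 = -1.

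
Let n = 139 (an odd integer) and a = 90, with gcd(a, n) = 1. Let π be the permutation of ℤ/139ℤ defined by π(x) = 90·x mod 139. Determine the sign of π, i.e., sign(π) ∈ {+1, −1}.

Orbit of 83 under x↦90x: [83, 103, 96, 22, 34, 2, 41]… (length divides ord_139(90)).
The orbit structure of x ↦ 90x mod 139: 2 orbits of sizes [138, 1].
With 2 cycles on 139 points, sign = (−1)^{139−2} = -1.
Via Zolotarev, sign(π_{90}) = (90|139) = -1.

-1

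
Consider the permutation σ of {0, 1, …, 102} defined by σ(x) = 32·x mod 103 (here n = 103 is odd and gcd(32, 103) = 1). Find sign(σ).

Start at x=23: 23 → 15 → 68 → 13 → 4 → 25 → 79 → … (one orbit).
3 cycles of lengths [51, 51, 1].
sign(π) = (−1)^{n − #cycles} = (−1)^{103−3} = (−1)^100 = +1.

+1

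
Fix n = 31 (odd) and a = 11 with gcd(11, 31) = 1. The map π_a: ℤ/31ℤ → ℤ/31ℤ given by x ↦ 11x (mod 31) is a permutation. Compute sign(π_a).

-1

Orbit of 6 under x↦11x: [6, 4, 13, 19, 23, 5, 24]… (length divides ord_31(11)).
Cycle lengths of π_11 on ℤ/31ℤ: [30, 1]; 2 cycles in total.
2 cycles on 31: each ℓ→(−1)^(ℓ−1), product (−1)^29 = -1.
The Jacobi symbol (11|31) = -1 (Zolotarev) agrees.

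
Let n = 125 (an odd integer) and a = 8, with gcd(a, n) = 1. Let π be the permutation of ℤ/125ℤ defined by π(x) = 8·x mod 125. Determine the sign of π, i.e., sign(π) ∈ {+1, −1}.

-1

Trace 22: π^k(22) = [22, 51, 33, 14, 112, 21, 43] for k=0..6.
Cycle lengths of π_8 on ℤ/125ℤ: [100, 20, 4, 1]; 4 cycles in total.
125 − 4 = 121 transpositions; sign(π) = (−1)^121 = -1.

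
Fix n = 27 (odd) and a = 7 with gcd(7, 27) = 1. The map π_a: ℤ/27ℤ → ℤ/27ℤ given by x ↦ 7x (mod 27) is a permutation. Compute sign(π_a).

Trace 19: π^k(19) = [19, 25, 13, 10, 16, 4, 1] for k=0..6.
Cycle type of π: 9×2 + 3×2 + 1×3; total 7 cycles.
sign(π) = (−1)^{n − #cycles} = (−1)^{27−7} = (−1)^20 = +1.
Via Zolotarev, sign(π_{7}) = (7|27) = +1.

+1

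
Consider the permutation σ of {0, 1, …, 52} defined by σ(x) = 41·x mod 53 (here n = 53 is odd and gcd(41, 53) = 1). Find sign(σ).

-1

Start at x=46: 46 → 31 → 52 → 12 → 15 → 32 → 40 → … (one orbit).
Cycle lengths of π_41 on ℤ/53ℤ: [52, 1]; 2 cycles in total.
With 2 cycles on 53 points, sign = (−1)^{53−2} = -1.
Zolotarev: (41|53) = -1, matching the cycle-count sign.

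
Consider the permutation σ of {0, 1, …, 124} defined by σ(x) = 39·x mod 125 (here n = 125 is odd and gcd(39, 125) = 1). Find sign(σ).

+1

Orbit of 104 under x↦39x: [104, 56, 59, 51, 114, 71, 19]… (length divides ord_125(39)).
Decompose π into cycles: lengths [50, 50, 10, 10, 2, 2, 1] (7 cycles, including the fixed point 0).
125 − 7 = 118 transpositions; sign(π) = (−1)^118 = +1.
Via Zolotarev, sign(π_{39}) = (39|125) = +1.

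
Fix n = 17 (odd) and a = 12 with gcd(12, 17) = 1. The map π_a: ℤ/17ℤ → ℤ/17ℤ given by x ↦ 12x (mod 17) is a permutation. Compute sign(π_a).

-1

Start at x=10: 10 → 1 → 12 → 8 → 11 → 13 → 3 → … (one orbit).
2 cycles of lengths [16, 1].
With 2 cycles on 17 points, sign = (−1)^{17−2} = -1.
The Jacobi symbol (12|17) = -1 (Zolotarev) agrees.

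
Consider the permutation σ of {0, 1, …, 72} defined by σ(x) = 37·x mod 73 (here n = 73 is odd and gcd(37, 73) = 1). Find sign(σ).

Start at x=4: 4 → 2 → 1 → 37 → 55 → 64 → 32 → … (one orbit).
The orbit structure of x ↦ 37x mod 73: 9 orbits of sizes [9, 9, 9, 9, 9, 9, 9, 9, 1].
Σ(ℓ_i−1) = 73−9 = 64; sign = (−1)^64 = +1.
(37|73)_J = +1 (Zolotarev's lemma cross-check).

+1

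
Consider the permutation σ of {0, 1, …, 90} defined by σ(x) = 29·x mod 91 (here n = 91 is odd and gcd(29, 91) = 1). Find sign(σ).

Trace 29: π^k(29) = [29, 22, 1] for k=0..2.
The orbit structure of x ↦ 29x mod 91: 35 orbits of sizes [3, 3, 3, 3, 3, 3, 3, 3, 3, 3, 3, 3, 3, 3, 3, 3, 3, 3, 3, 3, 3, 3, 3, 3, 3, 3, 3, 3, 1, 1, 1, 1, 1, 1, 1].
n − c = 91 − 35 = 56; sign = (−1)^56 = +1.
Via Zolotarev, sign(π_{29}) = (29|91) = +1.

+1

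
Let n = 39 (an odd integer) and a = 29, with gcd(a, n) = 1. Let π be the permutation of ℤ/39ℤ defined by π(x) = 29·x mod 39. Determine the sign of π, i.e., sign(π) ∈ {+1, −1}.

-1

Trace 35: π^k(35) = [35, 1, 29, 22, 14, 16] for k=0..5.
The orbit structure of x ↦ 29x mod 39: 10 orbits of sizes [6, 6, 6, 6, 3, 3, 3, 3, 2, 1].
sign(π) = (−1)^{n − #cycles} = (−1)^{39−10} = (−1)^29 = -1.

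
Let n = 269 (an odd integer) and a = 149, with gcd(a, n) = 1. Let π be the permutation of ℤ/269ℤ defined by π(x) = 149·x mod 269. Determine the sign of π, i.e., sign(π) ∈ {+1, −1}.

+1

Orbit of 173 under x↦149x: [173, 222, 260, 4, 58, 34, 224]… (length divides ord_269(149)).
π_149 has 3 disjoint cycles with lengths [134, 134, 1] on {0,…,268}.
3 cycles on 269: each ℓ→(−1)^(ℓ−1), product (−1)^266 = +1.
Via Zolotarev, sign(π_{149}) = (149|269) = +1.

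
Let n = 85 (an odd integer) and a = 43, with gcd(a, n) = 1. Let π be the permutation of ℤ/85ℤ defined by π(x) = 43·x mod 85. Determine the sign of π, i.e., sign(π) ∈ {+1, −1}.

Start at x=43: 43 → 64 → 32 → 16 → 8 → 4 → 2 → … (one orbit).
Cycle type of π: 8×10 + 4 + 1; total 12 cycles.
sign(π) = (−1)^{n − #cycles} = (−1)^{85−12} = (−1)^73 = -1.
Via Zolotarev, sign(π_{43}) = (43|85) = -1.

-1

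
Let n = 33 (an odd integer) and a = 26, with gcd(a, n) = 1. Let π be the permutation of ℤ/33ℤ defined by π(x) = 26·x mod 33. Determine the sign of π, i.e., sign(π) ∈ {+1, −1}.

Orbit of 16 under x↦26x: [16, 20, 25, 23, 4, 5, 31]… (length divides ord_33(26)).
Cycle lengths of π_26 on ℤ/33ℤ: [10, 10, 5, 5, 2, 1]; 6 cycles in total.
6 cycles on 33: each ℓ→(−1)^(ℓ−1), product (−1)^27 = -1.

-1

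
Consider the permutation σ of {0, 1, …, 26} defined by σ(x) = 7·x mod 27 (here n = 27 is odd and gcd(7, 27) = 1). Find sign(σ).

+1

Orbit of 10 under x↦7x: [10, 16, 4, 1, 7, 22, 19]… (length divides ord_27(7)).
Cycle lengths of π_7 on ℤ/27ℤ: [9, 9, 3, 3, 1, 1, 1]; 7 cycles in total.
27 − 7 = 20 transpositions; sign(π) = (−1)^20 = +1.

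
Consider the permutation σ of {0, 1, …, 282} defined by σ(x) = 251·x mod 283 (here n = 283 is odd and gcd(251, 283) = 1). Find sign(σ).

+1

Trace 204: π^k(204) = [204, 264, 42, 71, 275, 256, 15] for k=0..6.
The orbit structure of x ↦ 251x mod 283: 7 orbits of sizes [47, 47, 47, 47, 47, 47, 1].
With 7 cycles on 283 points, sign = (−1)^{283−7} = +1.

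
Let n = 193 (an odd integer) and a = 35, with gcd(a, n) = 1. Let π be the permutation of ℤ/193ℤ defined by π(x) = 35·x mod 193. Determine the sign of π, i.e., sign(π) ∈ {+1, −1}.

-1

Orbit of 71 under x↦35x: [71, 169, 125, 129, 76, 151, 74]… (length divides ord_193(35)).
π_35 has 4 disjoint cycles with lengths [64, 64, 64, 1] on {0,…,192}.
With 4 cycles on 193 points, sign = (−1)^{193−4} = -1.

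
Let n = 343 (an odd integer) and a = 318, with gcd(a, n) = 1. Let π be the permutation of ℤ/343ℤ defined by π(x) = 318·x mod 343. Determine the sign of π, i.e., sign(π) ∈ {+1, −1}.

Trace 275: π^k(275) = [275, 328, 32, 229, 106, 94, 51] for k=0..6.
Cycle lengths of π_318 on ℤ/343ℤ: [294, 42, 6, 1]; 4 cycles in total.
Σ(ℓ_i−1) = 343−4 = 339; sign = (−1)^339 = -1.

-1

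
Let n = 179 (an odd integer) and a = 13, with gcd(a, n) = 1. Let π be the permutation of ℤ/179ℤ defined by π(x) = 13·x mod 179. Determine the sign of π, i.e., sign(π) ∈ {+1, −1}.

Start at x=126: 126 → 27 → 172 → 88 → 70 → 15 → 16 → … (one orbit).
The orbit structure of x ↦ 13x mod 179: 3 orbits of sizes [89, 89, 1].
3 cycles on 179: each ℓ→(−1)^(ℓ−1), product (−1)^176 = +1.
Check: (13/179) = +1 by Zolotarev.

+1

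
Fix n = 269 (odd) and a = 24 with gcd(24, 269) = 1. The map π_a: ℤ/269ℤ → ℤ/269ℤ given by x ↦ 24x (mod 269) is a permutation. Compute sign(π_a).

+1

Start at x=47: 47 → 52 → 172 → 93 → 80 → 37 → 81 → … (one orbit).
The orbit structure of x ↦ 24x mod 269: 5 orbits of sizes [67, 67, 67, 67, 1].
Σ(ℓ_i−1) = 269−5 = 264; sign = (−1)^264 = +1.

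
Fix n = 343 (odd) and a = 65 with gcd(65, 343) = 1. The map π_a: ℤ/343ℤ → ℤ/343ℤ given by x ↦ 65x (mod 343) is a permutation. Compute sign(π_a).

Start at x=149: 149 → 81 → 120 → 254 → 46 → 246 → 212 → … (one orbit).
Cycle lengths of π_65 on ℤ/343ℤ: [147, 147, 21, 21, 3, 3, 1]; 7 cycles in total.
With 7 cycles on 343 points, sign = (−1)^{343−7} = +1.
Check: (65/343) = +1 by Zolotarev.

+1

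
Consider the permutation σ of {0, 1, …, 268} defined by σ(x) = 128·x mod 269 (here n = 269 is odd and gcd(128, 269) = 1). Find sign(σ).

-1

Orbit of 39 under x↦128x: [39, 150, 101, 16, 165, 138, 179]… (length divides ord_269(128)).
Decompose π into cycles: lengths [268, 1] (2 cycles, including the fixed point 0).
269 − 2 = 267 transpositions; sign(π) = (−1)^267 = -1.
Zolotarev: (128|269) = -1, matching the cycle-count sign.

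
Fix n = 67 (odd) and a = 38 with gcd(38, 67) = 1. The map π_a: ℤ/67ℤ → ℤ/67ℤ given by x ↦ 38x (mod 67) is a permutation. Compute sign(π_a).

Trace 37: π^k(37) = [37, 66, 29, 30, 1, 38] for k=0..5.
Cycle type of π: 6×11 + 1; total 12 cycles.
With 12 cycles on 67 points, sign = (−1)^{67−12} = -1.
Check: (38/67) = -1 by Zolotarev.

-1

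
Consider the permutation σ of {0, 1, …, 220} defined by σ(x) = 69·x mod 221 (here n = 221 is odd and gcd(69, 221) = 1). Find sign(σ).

+1

Orbit of 35 under x↦69x: [35, 205, 1, 69, 120, 103]… (length divides ord_221(69)).
51 cycles of lengths [6, 6, 6, 6, 6, 6, 6, 6, 6, 6, 6, 6, 6, 6, 6, 6, 6, 6, 6, 6, 6, 6, 6, 6, 6, 6, 6, 6, 6, 6, 6, 6, 6, 6, 1, 1, 1, 1, 1, 1, 1, 1, 1, 1, 1, 1, 1, 1, 1, 1, 1].
Σ(ℓ_i−1) = 221−51 = 170; sign = (−1)^170 = +1.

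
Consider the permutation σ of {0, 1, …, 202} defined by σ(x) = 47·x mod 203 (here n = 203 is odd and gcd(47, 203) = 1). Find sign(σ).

Trace 197: π^k(197) = [197, 124, 144, 69, 198, 171, 120] for k=0..6.
Cycle type of π: 84×2 + 28 + 6 + 1; total 5 cycles.
203 − 5 = 198 transpositions; sign(π) = (−1)^198 = +1.

+1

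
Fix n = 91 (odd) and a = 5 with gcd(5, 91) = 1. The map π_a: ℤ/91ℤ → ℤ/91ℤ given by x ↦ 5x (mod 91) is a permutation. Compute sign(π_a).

Trace 53: π^k(53) = [53, 83, 51, 73, 1, 5, 25] for k=0..6.
Cycle lengths of π_5 on ℤ/91ℤ: [12, 12, 12, 12, 12, 12, 6, 4, 4, 4, 1]; 11 cycles in total.
91 − 11 = 80 transpositions; sign(π) = (−1)^80 = +1.

+1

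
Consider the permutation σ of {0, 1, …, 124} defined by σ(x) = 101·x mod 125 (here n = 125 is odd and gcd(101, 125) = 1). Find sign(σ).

+1

Orbit of 76 under x↦101x: [76, 51, 26, 1, 101]… (length divides ord_125(101)).
The orbit structure of x ↦ 101x mod 125: 45 orbits of sizes [5, 5, 5, 5, 5, 5, 5, 5, 5, 5, 5, 5, 5, 5, 5, 5, 5, 5, 5, 5, 1, 1, 1, 1, 1, 1, 1, 1, 1, 1, 1, 1, 1, 1, 1, 1, 1, 1, 1, 1, 1, 1, 1, 1, 1].
sign(π) = (−1)^{n − #cycles} = (−1)^{125−45} = (−1)^80 = +1.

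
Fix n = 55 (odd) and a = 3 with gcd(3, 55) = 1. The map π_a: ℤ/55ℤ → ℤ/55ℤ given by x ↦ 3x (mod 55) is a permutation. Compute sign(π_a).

Start at x=53: 53 → 49 → 37 → 1 → 3 → 9 → 27 → … (one orbit).
Cycle lengths of π_3 on ℤ/55ℤ: [20, 20, 5, 5, 4, 1]; 6 cycles in total.
6 cycles on 55: each ℓ→(−1)^(ℓ−1), product (−1)^49 = -1.
(3|55)_J = -1 (Zolotarev's lemma cross-check).

-1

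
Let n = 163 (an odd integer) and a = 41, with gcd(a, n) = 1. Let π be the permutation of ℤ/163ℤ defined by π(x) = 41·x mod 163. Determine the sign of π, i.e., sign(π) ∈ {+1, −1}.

Start at x=152: 152 → 38 → 91 → 145 → 77 → 60 → 15 → … (one orbit).
Decompose π into cycles: lengths [81, 81, 1] (3 cycles, including the fixed point 0).
With 3 cycles on 163 points, sign = (−1)^{163−3} = +1.
Via Zolotarev, sign(π_{41}) = (41|163) = +1.

+1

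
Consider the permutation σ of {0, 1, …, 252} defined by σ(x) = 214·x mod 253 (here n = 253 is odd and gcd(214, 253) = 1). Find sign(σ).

-1

Trace 245: π^k(245) = [245, 59, 229, 177, 181, 25, 37] for k=0..6.
π_214 has 6 disjoint cycles with lengths [110, 110, 22, 5, 5, 1] on {0,…,252}.
253 − 6 = 247 transpositions; sign(π) = (−1)^247 = -1.
Zolotarev: (214|253) = -1, matching the cycle-count sign.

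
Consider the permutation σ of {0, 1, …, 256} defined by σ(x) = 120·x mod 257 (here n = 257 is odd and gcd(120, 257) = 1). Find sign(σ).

+1

Orbit of 68 under x↦120x: [68, 193, 30, 2, 240, 16, 121]… (length divides ord_257(120)).
Cycle lengths of π_120 on ℤ/257ℤ: [32, 32, 32, 32, 32, 32, 32, 32, 1]; 9 cycles in total.
sign(π) = (−1)^{n − #cycles} = (−1)^{257−9} = (−1)^248 = +1.
Zolotarev: (120|257) = +1, matching the cycle-count sign.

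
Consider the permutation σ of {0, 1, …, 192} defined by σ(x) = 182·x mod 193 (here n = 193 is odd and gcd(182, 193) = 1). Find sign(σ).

-1

Orbit of 88 under x↦182x: [88, 190, 33, 23, 133, 81, 74]… (length divides ord_193(182)).
4 cycles of lengths [64, 64, 64, 1].
n − c = 193 − 4 = 189; sign = (−1)^189 = -1.
The Jacobi symbol (182|193) = -1 (Zolotarev) agrees.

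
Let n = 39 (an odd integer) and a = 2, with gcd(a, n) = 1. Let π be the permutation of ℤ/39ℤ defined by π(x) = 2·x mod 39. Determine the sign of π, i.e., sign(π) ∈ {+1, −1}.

Start at x=20: 20 → 1 → 2 → 4 → 8 → 16 → 32 → … (one orbit).
Cycle type of π: 12×3 + 2 + 1; total 5 cycles.
5 cycles on 39: each ℓ→(−1)^(ℓ−1), product (−1)^34 = +1.

+1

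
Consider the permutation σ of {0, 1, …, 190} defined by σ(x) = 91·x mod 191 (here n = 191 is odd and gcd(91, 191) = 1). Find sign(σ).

Trace 152: π^k(152) = [152, 80, 22, 92, 159, 144, 116] for k=0..6.
Cycle type of π: 190 + 1; total 2 cycles.
2 cycles on 191: each ℓ→(−1)^(ℓ−1), product (−1)^189 = -1.

-1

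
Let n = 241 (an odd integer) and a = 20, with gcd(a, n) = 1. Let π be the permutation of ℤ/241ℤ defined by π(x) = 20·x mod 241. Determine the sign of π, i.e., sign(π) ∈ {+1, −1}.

+1

Trace 193: π^k(193) = [193, 4, 80, 154, 188, 145, 8] for k=0..6.
π_20 has 3 disjoint cycles with lengths [120, 120, 1] on {0,…,240}.
Σ(ℓ_i−1) = 241−3 = 238; sign = (−1)^238 = +1.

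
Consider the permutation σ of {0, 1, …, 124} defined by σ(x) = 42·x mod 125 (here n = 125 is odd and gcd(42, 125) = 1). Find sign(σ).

Orbit of 67 under x↦42x: [67, 64, 63, 21, 7, 44, 98]… (length divides ord_125(42)).
π_42 has 4 disjoint cycles with lengths [100, 20, 4, 1] on {0,…,124}.
Σ(ℓ_i−1) = 125−4 = 121; sign = (−1)^121 = -1.

-1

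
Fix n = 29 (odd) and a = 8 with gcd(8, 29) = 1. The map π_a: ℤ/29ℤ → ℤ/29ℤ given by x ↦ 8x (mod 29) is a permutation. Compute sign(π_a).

-1

Orbit of 18 under x↦8x: [18, 28, 21, 23, 10, 22, 2]… (length divides ord_29(8)).
Cycle type of π: 28 + 1; total 2 cycles.
29 − 2 = 27 transpositions; sign(π) = (−1)^27 = -1.
Via Zolotarev, sign(π_{8}) = (8|29) = -1.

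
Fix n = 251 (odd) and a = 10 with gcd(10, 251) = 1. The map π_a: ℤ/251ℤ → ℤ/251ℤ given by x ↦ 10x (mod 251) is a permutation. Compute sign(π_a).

Start at x=235: 235 → 91 → 157 → 64 → 138 → 125 → 246 → … (one orbit).
Decompose π into cycles: lengths [50, 50, 50, 50, 50, 1] (6 cycles, including the fixed point 0).
With 6 cycles on 251 points, sign = (−1)^{251−6} = -1.

-1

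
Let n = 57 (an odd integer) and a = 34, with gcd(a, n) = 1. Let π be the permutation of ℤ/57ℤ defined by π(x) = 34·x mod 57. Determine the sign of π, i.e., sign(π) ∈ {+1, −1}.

Trace 10: π^k(10) = [10, 55, 46, 25, 52, 1, 34] for k=0..6.
Cycle lengths of π_34 on ℤ/57ℤ: [18, 18, 18, 1, 1, 1]; 6 cycles in total.
With 6 cycles on 57 points, sign = (−1)^{57−6} = -1.
Via Zolotarev, sign(π_{34}) = (34|57) = -1.

-1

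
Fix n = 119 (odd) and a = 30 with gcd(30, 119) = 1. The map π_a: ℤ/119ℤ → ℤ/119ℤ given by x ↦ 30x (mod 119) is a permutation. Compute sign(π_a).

Start at x=50: 50 → 72 → 18 → 64 → 16 → 4 → 1 → … (one orbit).
The orbit structure of x ↦ 30x mod 119: 15 orbits of sizes [12, 12, 12, 12, 12, 12, 12, 12, 4, 4, 4, 4, 3, 3, 1].
sign(π) = (−1)^{n − #cycles} = (−1)^{119−15} = (−1)^104 = +1.
(30|119)_J = +1 (Zolotarev's lemma cross-check).

+1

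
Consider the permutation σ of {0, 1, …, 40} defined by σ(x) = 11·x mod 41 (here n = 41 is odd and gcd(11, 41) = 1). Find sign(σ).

Trace 20: π^k(20) = [20, 15, 1, 11, 39, 19, 4] for k=0..6.
Decompose π into cycles: lengths [40, 1] (2 cycles, including the fixed point 0).
41 − 2 = 39 transpositions; sign(π) = (−1)^39 = -1.

-1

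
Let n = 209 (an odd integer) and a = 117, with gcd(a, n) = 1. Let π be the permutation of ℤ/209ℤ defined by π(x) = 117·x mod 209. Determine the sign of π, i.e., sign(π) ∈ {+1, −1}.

+1

Trace 196: π^k(196) = [196, 151, 111, 29, 49, 90, 80] for k=0..6.
The orbit structure of x ↦ 117x mod 209: 5 orbits of sizes [90, 90, 18, 10, 1].
sign(π) = (−1)^{n − #cycles} = (−1)^{209−5} = (−1)^204 = +1.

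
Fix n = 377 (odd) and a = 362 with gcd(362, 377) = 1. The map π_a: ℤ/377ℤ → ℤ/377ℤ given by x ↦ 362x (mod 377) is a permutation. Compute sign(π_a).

+1

Trace 324: π^k(324) = [324, 41, 139, 177, 361, 240, 170] for k=0..6.
Decompose π into cycles: lengths [84, 84, 84, 84, 28, 12, 1] (7 cycles, including the fixed point 0).
n − c = 377 − 7 = 370; sign = (−1)^370 = +1.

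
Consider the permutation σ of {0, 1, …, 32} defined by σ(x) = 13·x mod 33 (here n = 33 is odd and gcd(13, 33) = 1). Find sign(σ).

-1

Start at x=19: 19 → 16 → 10 → 31 → 7 → 25 → 28 → … (one orbit).
Cycle lengths of π_13 on ℤ/33ℤ: [10, 10, 10, 1, 1, 1]; 6 cycles in total.
sign(π) = (−1)^{n − #cycles} = (−1)^{33−6} = (−1)^27 = -1.
Check: (13/33) = -1 by Zolotarev.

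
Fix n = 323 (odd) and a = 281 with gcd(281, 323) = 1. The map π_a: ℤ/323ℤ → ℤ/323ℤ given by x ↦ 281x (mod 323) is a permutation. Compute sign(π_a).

-1

Orbit of 290 under x↦281x: [290, 94, 251, 117, 254, 314, 55]… (length divides ord_323(281)).
Cycle lengths of π_281 on ℤ/323ℤ: [72, 72, 72, 72, 18, 8, 8, 1]; 8 cycles in total.
With 8 cycles on 323 points, sign = (−1)^{323−8} = -1.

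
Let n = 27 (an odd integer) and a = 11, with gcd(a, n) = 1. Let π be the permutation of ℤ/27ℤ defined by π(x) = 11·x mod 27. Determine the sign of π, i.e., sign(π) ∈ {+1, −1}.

-1

Trace 14: π^k(14) = [14, 19, 20, 4, 17, 25, 5] for k=0..6.
Cycle type of π: 18 + 6 + 2 + 1; total 4 cycles.
n − c = 27 − 4 = 23; sign = (−1)^23 = -1.
Via Zolotarev, sign(π_{11}) = (11|27) = -1.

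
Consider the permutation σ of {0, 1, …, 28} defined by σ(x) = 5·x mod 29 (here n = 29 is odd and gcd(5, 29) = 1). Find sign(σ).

Start at x=23: 23 → 28 → 24 → 4 → 20 → 13 → 7 → … (one orbit).
3 cycles of lengths [14, 14, 1].
Σ(ℓ_i−1) = 29−3 = 26; sign = (−1)^26 = +1.
Via Zolotarev, sign(π_{5}) = (5|29) = +1.

+1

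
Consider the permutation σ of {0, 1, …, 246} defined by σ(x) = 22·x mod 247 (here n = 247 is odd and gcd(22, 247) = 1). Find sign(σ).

-1

Start at x=170: 170 → 35 → 29 → 144 → 204 → 42 → 183 → … (one orbit).
Cycle type of π: 18×13 + 3×4 + 1; total 18 cycles.
247 − 18 = 229 transpositions; sign(π) = (−1)^229 = -1.
Check: (22/247) = -1 by Zolotarev.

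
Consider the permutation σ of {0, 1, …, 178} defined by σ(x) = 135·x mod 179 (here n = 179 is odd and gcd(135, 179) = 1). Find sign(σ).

+1

Trace 124: π^k(124) = [124, 93, 25, 153, 70, 142, 17] for k=0..6.
Cycle lengths of π_135 on ℤ/179ℤ: [89, 89, 1]; 3 cycles in total.
With 3 cycles on 179 points, sign = (−1)^{179−3} = +1.
(135|179)_J = +1 (Zolotarev's lemma cross-check).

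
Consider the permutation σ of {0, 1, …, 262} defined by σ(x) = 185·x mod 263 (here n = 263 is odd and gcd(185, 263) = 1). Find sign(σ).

Trace 16: π^k(16) = [16, 67, 34, 241, 138, 19, 96] for k=0..6.
Cycle lengths of π_185 on ℤ/263ℤ: [262, 1]; 2 cycles in total.
263 − 2 = 261 transpositions; sign(π) = (−1)^261 = -1.
The Jacobi symbol (185|263) = -1 (Zolotarev) agrees.

-1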